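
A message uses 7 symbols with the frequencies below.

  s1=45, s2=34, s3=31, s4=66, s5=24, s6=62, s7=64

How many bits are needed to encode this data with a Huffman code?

Merge the two smallest weights repeatedly:
combine s5(24), s3(31) → 55
combine s2(34), s1(45) → 79
combine 55, s6(62) → 117
combine s7(64), s4(66) → 130
combine 79, 117 → 196
combine 130, 196 → 326
Each symbol's bit-cost is frequency × depth; summing gives 903 bits (equivalently 55 + 79 + 117 + 130 + 196 + 326).

903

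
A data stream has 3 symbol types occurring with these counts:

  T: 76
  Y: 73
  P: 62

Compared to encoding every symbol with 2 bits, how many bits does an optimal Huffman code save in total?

Fixed-length: 2 bits × 211 symbols = 422 bits.
Huffman merges:
combine P(62), Y(73) → 135
combine T(76), 135 → 211
Huffman total = 135 + 211 = 346 bits.
Saving = 422 − 346 = 76 bits.

76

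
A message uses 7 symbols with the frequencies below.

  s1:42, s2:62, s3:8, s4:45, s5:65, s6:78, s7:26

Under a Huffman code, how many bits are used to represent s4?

Huffman merges, smallest pair first:
merge s3(8) and s7(26): 34
merge 34 and s1(42): 76
merge s4(45) and s2(62): 107
merge s5(65) and 76: 141
merge s6(78) and 107: 185
merge 141 and 185: 326
s4 sits 3 levels below the root, so its codeword is 3 bits.

3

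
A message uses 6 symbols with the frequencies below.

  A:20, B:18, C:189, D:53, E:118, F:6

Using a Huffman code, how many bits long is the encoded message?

784

Greedily combine the two least-frequent nodes:
F(6) + B(18) → 24
A(20) + 24 → 44
44 + D(53) → 97
97 + E(118) → 215
C(189) + 215 → 404
Total encoded bits = sum of merged weights = 24 + 44 + 97 + 215 + 404 = 784.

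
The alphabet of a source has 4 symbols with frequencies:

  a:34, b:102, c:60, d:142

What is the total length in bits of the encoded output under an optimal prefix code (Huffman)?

Merge the two smallest weights repeatedly:
a(34) + c(60) → 94
94 + b(102) → 196
d(142) + 196 → 338
The encoded length is the sum of every internal node's weight: 94 + 196 + 338 = 628 bits.

628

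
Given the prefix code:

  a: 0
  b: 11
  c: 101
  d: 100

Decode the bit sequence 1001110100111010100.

dbcaabcad

Read left to right; each codeword is recognised as soon as it completes (prefix code):
  100→d | 11→b | 101→c | 0→a | 0→a | 11→b | 101→c | 0→a | 100→d
Decoded message: dbcaabcad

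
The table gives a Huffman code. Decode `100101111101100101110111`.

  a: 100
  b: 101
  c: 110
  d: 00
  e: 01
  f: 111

abfbabcf

Read left to right; each codeword is recognised as soon as it completes (prefix code):
  100→a | 101→b | 111→f | 101→b | 100→a | 101→b | 110→c | 111→f
Decoded message: abfbabcf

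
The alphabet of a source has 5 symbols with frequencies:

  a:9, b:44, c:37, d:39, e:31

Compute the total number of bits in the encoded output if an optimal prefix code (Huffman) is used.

Merge the two smallest weights repeatedly:
combine a(9), e(31) → 40
combine c(37), d(39) → 76
combine 40, b(44) → 84
combine 76, 84 → 160
Each symbol's bit-cost is frequency × depth; summing gives 360 bits (equivalently 40 + 76 + 84 + 160).

360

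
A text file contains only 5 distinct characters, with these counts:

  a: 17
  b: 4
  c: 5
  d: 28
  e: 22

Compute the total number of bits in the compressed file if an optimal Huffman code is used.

Greedily combine the two least-frequent nodes:
combine b(4), c(5) → 9
combine 9, a(17) → 26
combine e(22), 26 → 48
combine d(28), 48 → 76
The encoded length is the sum of every internal node's weight: 9 + 26 + 48 + 76 = 159 bits.

159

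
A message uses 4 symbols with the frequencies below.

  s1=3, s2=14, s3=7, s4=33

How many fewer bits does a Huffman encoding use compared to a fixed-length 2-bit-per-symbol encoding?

23

Fixed-length: 2 bits × 57 symbols = 114 bits.
Huffman merges:
merge s1(3) and s3(7): 10
merge 10 and s2(14): 24
merge 24 and s4(33): 57
Huffman total = 10 + 24 + 57 = 91 bits.
Saving = 114 − 91 = 23 bits.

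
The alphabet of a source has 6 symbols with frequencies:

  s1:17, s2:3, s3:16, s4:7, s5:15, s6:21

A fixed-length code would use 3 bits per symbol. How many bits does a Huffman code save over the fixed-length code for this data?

Fixed-length: 3 bits × 79 symbols = 237 bits.
Huffman merges:
merge s2(3) and s4(7): 10
merge 10 and s5(15): 25
merge s3(16) and s1(17): 33
merge s6(21) and 25: 46
merge 33 and 46: 79
Huffman total = 10 + 25 + 33 + 46 + 79 = 193 bits.
Saving = 237 − 193 = 44 bits.

44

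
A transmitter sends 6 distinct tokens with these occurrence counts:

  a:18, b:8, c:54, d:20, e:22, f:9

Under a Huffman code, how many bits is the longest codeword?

Merge the two lowest-weight nodes at each step:
b(8) + f(9) → 17
17 + a(18) → 35
d(20) + e(22) → 42
35 + 42 → 77
c(54) + 77 → 131
The first pair merged (b, f) ends up deepest, at depth 4.

4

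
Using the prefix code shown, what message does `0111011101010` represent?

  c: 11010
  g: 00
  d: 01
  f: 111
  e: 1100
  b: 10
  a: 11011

Read left to right; each codeword is recognised as soon as it completes (prefix code):
  01→d | 11011→a | 10→b | 10→b | 10→b
Decoded message: dabbb

dabbb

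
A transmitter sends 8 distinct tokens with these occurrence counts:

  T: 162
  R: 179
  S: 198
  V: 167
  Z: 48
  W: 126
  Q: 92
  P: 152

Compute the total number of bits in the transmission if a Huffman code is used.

Merge the two smallest weights repeatedly:
combine Z(48), Q(92) → 140
combine W(126), 140 → 266
combine P(152), T(162) → 314
combine V(167), R(179) → 346
combine S(198), 266 → 464
combine 314, 346 → 660
combine 464, 660 → 1124
Total encoded bits = sum of merged weights = 140 + 266 + 314 + 346 + 464 + 660 + 1124 = 3314.

3314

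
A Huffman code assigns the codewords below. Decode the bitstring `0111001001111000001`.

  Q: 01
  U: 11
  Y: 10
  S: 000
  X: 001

QUXXUYSQ

Read left to right; each codeword is recognised as soon as it completes (prefix code):
  01→Q | 11→U | 001→X | 001→X | 11→U | 10→Y | 000→S | 01→Q
Decoded message: QUXXUYSQ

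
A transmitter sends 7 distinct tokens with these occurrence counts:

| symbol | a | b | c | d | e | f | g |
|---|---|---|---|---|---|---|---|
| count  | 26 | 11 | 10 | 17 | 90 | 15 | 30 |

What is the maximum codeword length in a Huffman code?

4

Merge the two lowest-weight nodes at each step:
merge c(10) and b(11): 21
merge f(15) and d(17): 32
merge 21 and a(26): 47
merge g(30) and 32: 62
merge 47 and 62: 109
merge e(90) and 109: 199
The rarest symbols sit at the bottom; the longest codeword is 4 bits.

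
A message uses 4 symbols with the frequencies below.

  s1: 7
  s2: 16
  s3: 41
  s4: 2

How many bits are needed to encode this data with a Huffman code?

Build the Huffman tree bottom-up:
merge s4(2) and s1(7): 9
merge 9 and s2(16): 25
merge 25 and s3(41): 66
Total encoded bits = sum of merged weights = 9 + 25 + 66 = 100.

100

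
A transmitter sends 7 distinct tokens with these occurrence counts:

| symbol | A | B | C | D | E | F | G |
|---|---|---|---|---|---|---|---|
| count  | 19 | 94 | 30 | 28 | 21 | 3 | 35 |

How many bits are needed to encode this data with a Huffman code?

567

Merge the two smallest weights repeatedly:
merge F(3) and A(19): 22
merge E(21) and 22: 43
merge D(28) and C(30): 58
merge G(35) and 43: 78
merge 58 and 78: 136
merge B(94) and 136: 230
Total encoded bits = sum of merged weights = 22 + 43 + 58 + 78 + 136 + 230 = 567.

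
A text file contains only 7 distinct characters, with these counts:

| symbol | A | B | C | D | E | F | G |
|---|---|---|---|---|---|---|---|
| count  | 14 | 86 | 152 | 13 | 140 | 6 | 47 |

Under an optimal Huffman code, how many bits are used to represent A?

Huffman merges, smallest pair first:
merge F(6) and D(13): 19
merge A(14) and 19: 33
merge 33 and G(47): 80
merge 80 and B(86): 166
merge E(140) and C(152): 292
merge 166 and 292: 458
The subtree containing A is merged 4 times, so code length = 4.

4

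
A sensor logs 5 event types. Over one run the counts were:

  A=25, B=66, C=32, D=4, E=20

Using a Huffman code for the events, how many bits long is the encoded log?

301

Build the Huffman tree bottom-up:
D(4) + E(20) → 24
24 + A(25) → 49
C(32) + 49 → 81
B(66) + 81 → 147
Each symbol's bit-cost is frequency × depth; summing gives 301 bits (equivalently 24 + 49 + 81 + 147).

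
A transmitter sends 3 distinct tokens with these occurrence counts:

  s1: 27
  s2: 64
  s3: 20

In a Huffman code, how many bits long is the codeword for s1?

2

Repeatedly merge the two smallest:
s3(20) + s1(27) → 47
47 + s2(64) → 111
s1 sits 2 levels below the root, so its codeword is 2 bits.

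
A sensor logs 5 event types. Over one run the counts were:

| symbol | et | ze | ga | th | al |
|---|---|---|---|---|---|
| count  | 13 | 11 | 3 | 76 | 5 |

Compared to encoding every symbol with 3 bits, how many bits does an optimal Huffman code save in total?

157

Fixed-length: 3 bits × 108 symbols = 324 bits.
Huffman merges:
ga(3) + al(5) → 8
8 + ze(11) → 19
et(13) + 19 → 32
32 + th(76) → 108
Huffman total = 8 + 19 + 32 + 108 = 167 bits.
Saving = 324 − 167 = 157 bits.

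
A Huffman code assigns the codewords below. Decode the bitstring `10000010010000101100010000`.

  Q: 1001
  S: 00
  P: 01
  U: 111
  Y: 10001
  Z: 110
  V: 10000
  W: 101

Read left to right; each codeword is recognised as soon as it completes (prefix code):
  10000→V | 01→P | 00→S | 10000→V | 101→W | 10001→Y | 00→S | 00→S
Decoded message: VPSVWYSS

VPSVWYSS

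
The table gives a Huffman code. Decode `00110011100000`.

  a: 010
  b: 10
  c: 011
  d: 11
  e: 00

ededbee

Read left to right; each codeword is recognised as soon as it completes (prefix code):
  00→e | 11→d | 00→e | 11→d | 10→b | 00→e | 00→e
Decoded message: ededbee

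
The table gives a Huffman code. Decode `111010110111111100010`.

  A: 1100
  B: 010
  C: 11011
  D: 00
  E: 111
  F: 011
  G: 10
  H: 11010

EBCEAB

Read left to right; each codeword is recognised as soon as it completes (prefix code):
  111→E | 010→B | 11011→C | 111→E | 1100→A | 010→B
Decoded message: EBCEAB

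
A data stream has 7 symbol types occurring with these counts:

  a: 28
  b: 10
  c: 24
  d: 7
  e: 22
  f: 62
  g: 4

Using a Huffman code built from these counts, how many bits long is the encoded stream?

379

Greedily combine the two least-frequent nodes:
g(4) + d(7) → 11
b(10) + 11 → 21
21 + e(22) → 43
c(24) + a(28) → 52
43 + 52 → 95
f(62) + 95 → 157
Total encoded bits = sum of merged weights = 11 + 21 + 43 + 52 + 95 + 157 = 379.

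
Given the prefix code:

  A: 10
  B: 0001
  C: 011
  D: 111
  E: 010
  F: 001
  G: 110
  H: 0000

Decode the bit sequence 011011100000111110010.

CCAHDGE

Read left to right; each codeword is recognised as soon as it completes (prefix code):
  011→C | 011→C | 10→A | 0000→H | 111→D | 110→G | 010→E
Decoded message: CCAHDGE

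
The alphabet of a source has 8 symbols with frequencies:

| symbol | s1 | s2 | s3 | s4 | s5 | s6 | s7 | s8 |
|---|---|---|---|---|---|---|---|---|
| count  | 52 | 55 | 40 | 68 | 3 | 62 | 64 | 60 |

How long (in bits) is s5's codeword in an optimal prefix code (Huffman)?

4

Huffman merges, smallest pair first:
combine s5(3), s3(40) → 43
combine 43, s1(52) → 95
combine s2(55), s8(60) → 115
combine s6(62), s7(64) → 126
combine s4(68), 95 → 163
combine 115, 126 → 241
combine 163, 241 → 404
s5's leaf is at depth 4, giving a 4-bit codeword.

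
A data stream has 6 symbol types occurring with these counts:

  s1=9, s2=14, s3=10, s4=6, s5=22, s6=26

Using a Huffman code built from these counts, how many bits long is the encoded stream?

213

Merge the two smallest weights repeatedly:
s4(6) + s1(9) → 15
s3(10) + s2(14) → 24
15 + s5(22) → 37
24 + s6(26) → 50
37 + 50 → 87
Each symbol's bit-cost is frequency × depth; summing gives 213 bits (equivalently 15 + 24 + 37 + 50 + 87).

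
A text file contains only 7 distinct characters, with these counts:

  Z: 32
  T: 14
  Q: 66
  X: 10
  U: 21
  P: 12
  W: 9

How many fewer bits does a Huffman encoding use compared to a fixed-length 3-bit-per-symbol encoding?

87

Fixed-length: 3 bits × 164 symbols = 492 bits.
Huffman merges:
W(9) + X(10) → 19
P(12) + T(14) → 26
19 + U(21) → 40
26 + Z(32) → 58
40 + 58 → 98
Q(66) + 98 → 164
Huffman total = 19 + 26 + 40 + 58 + 98 + 164 = 405 bits.
Saving = 492 − 405 = 87 bits.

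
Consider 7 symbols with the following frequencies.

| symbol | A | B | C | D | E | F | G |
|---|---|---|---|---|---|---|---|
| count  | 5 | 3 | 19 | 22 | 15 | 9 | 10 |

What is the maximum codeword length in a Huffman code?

4

Merge the two lowest-weight nodes at each step:
merge B(3) and A(5): 8
merge 8 and F(9): 17
merge G(10) and E(15): 25
merge 17 and C(19): 36
merge D(22) and 25: 47
merge 36 and 47: 83
The rarest symbols sit at the bottom; the longest codeword is 4 bits.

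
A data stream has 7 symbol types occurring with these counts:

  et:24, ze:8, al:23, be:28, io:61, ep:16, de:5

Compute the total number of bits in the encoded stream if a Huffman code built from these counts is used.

415

Build the Huffman tree bottom-up:
merge de(5) and ze(8): 13
merge 13 and ep(16): 29
merge al(23) and et(24): 47
merge be(28) and 29: 57
merge 47 and 57: 104
merge io(61) and 104: 165
Each symbol's bit-cost is frequency × depth; summing gives 415 bits (equivalently 13 + 29 + 47 + 57 + 104 + 165).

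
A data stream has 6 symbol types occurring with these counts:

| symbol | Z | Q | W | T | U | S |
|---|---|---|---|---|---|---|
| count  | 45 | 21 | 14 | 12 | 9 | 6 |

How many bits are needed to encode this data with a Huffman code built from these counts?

Merge the two smallest weights repeatedly:
merge S(6) and U(9): 15
merge T(12) and W(14): 26
merge 15 and Q(21): 36
merge 26 and 36: 62
merge Z(45) and 62: 107
The encoded length is the sum of every internal node's weight: 15 + 26 + 36 + 62 + 107 = 246 bits.

246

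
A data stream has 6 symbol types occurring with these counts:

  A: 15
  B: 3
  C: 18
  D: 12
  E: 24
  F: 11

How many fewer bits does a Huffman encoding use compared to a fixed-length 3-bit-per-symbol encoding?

43

Fixed-length: 3 bits × 83 symbols = 249 bits.
Huffman merges:
B(3) + F(11) → 14
D(12) + 14 → 26
A(15) + C(18) → 33
E(24) + 26 → 50
33 + 50 → 83
Huffman total = 14 + 26 + 33 + 50 + 83 = 206 bits.
Saving = 249 − 206 = 43 bits.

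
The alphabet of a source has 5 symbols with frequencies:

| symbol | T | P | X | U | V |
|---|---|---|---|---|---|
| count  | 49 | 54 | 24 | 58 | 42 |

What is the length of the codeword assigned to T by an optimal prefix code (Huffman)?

Repeatedly merge the two smallest:
X(24) + V(42) → 66
T(49) + P(54) → 103
U(58) + 66 → 124
103 + 124 → 227
The subtree containing T is merged 2 times, so code length = 2.

2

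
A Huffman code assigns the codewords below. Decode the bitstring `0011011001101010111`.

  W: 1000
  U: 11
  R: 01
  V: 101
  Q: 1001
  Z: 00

Read left to right; each codeword is recognised as soon as it completes (prefix code):
  00→Z | 11→U | 01→R | 1001→Q | 101→V | 01→R | 01→R | 11→U
Decoded message: ZURQVRRU

ZURQVRRU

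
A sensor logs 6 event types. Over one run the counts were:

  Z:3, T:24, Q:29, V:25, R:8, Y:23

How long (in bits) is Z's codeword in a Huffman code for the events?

4

Huffman merges, smallest pair first:
combine Z(3), R(8) → 11
combine 11, Y(23) → 34
combine T(24), V(25) → 49
combine Q(29), 34 → 63
combine 49, 63 → 112
Z sits 4 levels below the root, so its codeword is 4 bits.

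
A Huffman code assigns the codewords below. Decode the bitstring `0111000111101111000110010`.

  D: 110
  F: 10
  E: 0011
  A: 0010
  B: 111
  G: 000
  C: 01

Read left to right; each codeword is recognised as soon as it completes (prefix code):
  01→C | 110→D | 0011→E | 110→D | 111→B | 10→F | 0011→E | 0010→A
Decoded message: CDEDBFEA

CDEDBFEA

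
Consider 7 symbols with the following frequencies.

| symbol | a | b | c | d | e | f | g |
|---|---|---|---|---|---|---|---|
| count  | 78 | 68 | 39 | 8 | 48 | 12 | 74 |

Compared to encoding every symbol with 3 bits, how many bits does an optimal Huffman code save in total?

141

Fixed-length: 3 bits × 327 symbols = 981 bits.
Huffman merges:
d(8) + f(12) → 20
20 + c(39) → 59
e(48) + 59 → 107
b(68) + g(74) → 142
a(78) + 107 → 185
142 + 185 → 327
Huffman total = 20 + 59 + 107 + 142 + 185 + 327 = 840 bits.
Saving = 981 − 840 = 141 bits.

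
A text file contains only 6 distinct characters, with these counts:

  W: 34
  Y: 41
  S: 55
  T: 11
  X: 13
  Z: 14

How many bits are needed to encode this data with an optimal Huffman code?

398

Merge the two smallest weights repeatedly:
merge T(11) and X(13): 24
merge Z(14) and 24: 38
merge W(34) and 38: 72
merge Y(41) and S(55): 96
merge 72 and 96: 168
The encoded length is the sum of every internal node's weight: 24 + 38 + 72 + 96 + 168 = 398 bits.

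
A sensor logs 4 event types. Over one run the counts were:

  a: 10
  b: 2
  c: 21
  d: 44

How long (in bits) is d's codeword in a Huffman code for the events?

1

Huffman merges, smallest pair first:
b(2) + a(10) → 12
12 + c(21) → 33
33 + d(44) → 77
d is merged only at the final step, so code length = 1.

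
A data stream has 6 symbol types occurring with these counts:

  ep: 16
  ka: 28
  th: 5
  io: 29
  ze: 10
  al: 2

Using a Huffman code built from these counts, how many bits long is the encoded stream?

Greedily combine the two least-frequent nodes:
al(2) + th(5) → 7
7 + ze(10) → 17
ep(16) + 17 → 33
ka(28) + io(29) → 57
33 + 57 → 90
Total encoded bits = sum of merged weights = 7 + 17 + 33 + 57 + 90 = 204.

204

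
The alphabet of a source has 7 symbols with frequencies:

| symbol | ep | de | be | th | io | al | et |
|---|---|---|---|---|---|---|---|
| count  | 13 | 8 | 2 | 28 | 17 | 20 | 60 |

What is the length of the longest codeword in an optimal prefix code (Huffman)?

5

Merge the two lowest-weight nodes at each step:
be(2) + de(8) → 10
10 + ep(13) → 23
io(17) + al(20) → 37
23 + th(28) → 51
37 + 51 → 88
et(60) + 88 → 148
The rarest symbols sit at the bottom; the longest codeword is 5 bits.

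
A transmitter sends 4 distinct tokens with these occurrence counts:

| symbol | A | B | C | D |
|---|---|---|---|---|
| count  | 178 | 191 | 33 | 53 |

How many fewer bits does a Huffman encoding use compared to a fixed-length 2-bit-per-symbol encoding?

Fixed-length: 2 bits × 455 symbols = 910 bits.
Huffman merges:
C(33) + D(53) → 86
86 + A(178) → 264
B(191) + 264 → 455
Huffman total = 86 + 264 + 455 = 805 bits.
Saving = 910 − 805 = 105 bits.

105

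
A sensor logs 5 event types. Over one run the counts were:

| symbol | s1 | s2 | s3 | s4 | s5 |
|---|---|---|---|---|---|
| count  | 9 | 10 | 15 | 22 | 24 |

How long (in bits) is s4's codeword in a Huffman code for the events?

Huffman merges, smallest pair first:
merge s1(9) and s2(10): 19
merge s3(15) and 19: 34
merge s4(22) and s5(24): 46
merge 34 and 46: 80
s4's leaf is at depth 2, giving a 2-bit codeword.

2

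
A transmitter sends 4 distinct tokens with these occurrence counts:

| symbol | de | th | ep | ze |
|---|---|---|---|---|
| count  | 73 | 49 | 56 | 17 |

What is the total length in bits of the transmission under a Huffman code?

Build the Huffman tree bottom-up:
ze(17) + th(49) → 66
ep(56) + 66 → 122
de(73) + 122 → 195
The encoded length is the sum of every internal node's weight: 66 + 122 + 195 = 383 bits.

383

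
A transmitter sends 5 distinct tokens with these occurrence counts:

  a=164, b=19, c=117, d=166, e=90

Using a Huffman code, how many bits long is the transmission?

Build the Huffman tree bottom-up:
b(19) + e(90) → 109
109 + c(117) → 226
a(164) + d(166) → 330
226 + 330 → 556
Each symbol's bit-cost is frequency × depth; summing gives 1221 bits (equivalently 109 + 226 + 330 + 556).

1221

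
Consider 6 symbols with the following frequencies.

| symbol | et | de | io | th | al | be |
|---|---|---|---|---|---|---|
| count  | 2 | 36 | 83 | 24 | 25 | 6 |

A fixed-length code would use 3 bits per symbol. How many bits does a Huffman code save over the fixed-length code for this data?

162

Fixed-length: 3 bits × 176 symbols = 528 bits.
Huffman merges:
et(2) + be(6) → 8
8 + th(24) → 32
al(25) + 32 → 57
de(36) + 57 → 93
io(83) + 93 → 176
Huffman total = 8 + 32 + 57 + 93 + 176 = 366 bits.
Saving = 528 − 366 = 162 bits.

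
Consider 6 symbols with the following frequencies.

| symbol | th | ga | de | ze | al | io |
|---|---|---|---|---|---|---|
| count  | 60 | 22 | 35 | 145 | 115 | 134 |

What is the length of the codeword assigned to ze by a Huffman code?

Repeatedly merge the two smallest:
merge ga(22) and de(35): 57
merge 57 and th(60): 117
merge al(115) and 117: 232
merge io(134) and ze(145): 279
merge 232 and 279: 511
ze sits 2 levels below the root, so its codeword is 2 bits.

2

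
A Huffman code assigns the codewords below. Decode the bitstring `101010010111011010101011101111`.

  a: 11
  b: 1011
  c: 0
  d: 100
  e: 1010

edbbcebba

Read left to right; each codeword is recognised as soon as it completes (prefix code):
  1010→e | 100→d | 1011→b | 1011→b | 0→c | 1010→e | 1011→b | 1011→b | 11→a
Decoded message: edbbcebba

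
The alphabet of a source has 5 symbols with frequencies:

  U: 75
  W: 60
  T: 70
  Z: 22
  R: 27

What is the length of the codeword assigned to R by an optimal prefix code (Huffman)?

3

Repeatedly merge the two smallest:
merge Z(22) and R(27): 49
merge 49 and W(60): 109
merge T(70) and U(75): 145
merge 109 and 145: 254
R's leaf is at depth 3, giving a 3-bit codeword.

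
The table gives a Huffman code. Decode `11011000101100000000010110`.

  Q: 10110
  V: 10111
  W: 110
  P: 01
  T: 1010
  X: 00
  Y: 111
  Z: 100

Read left to right; each codeword is recognised as soon as it completes (prefix code):
  110→W | 110→W | 00→X | 10110→Q | 00→X | 00→X | 00→X | 00→X | 10110→Q
Decoded message: WWXQXXXXQ

WWXQXXXXQ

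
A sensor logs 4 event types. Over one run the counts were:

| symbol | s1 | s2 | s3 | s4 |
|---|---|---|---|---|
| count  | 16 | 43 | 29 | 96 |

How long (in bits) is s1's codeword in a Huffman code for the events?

Repeatedly merge the two smallest:
combine s1(16), s3(29) → 45
combine s2(43), 45 → 88
combine 88, s4(96) → 184
s1's leaf is at depth 3, giving a 3-bit codeword.

3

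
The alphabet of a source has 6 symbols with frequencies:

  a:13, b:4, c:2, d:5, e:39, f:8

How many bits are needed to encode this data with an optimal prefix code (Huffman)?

Merge the two smallest weights repeatedly:
merge c(2) and b(4): 6
merge d(5) and 6: 11
merge f(8) and 11: 19
merge a(13) and 19: 32
merge 32 and e(39): 71
Total encoded bits = sum of merged weights = 6 + 11 + 19 + 32 + 71 = 139.

139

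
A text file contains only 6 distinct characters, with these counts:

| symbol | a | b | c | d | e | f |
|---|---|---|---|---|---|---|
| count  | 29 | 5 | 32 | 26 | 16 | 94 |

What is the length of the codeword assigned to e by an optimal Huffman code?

4

Build the tree from the bottom:
b(5) + e(16) → 21
21 + d(26) → 47
a(29) + c(32) → 61
47 + 61 → 108
f(94) + 108 → 202
The subtree containing e is merged 4 times, so code length = 4.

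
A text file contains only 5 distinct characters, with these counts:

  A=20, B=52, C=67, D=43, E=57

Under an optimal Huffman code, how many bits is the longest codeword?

3

Merge the two lowest-weight nodes at each step:
A(20) + D(43) → 63
B(52) + E(57) → 109
63 + C(67) → 130
109 + 130 → 239
The first pair merged (A, D) ends up deepest, at depth 3.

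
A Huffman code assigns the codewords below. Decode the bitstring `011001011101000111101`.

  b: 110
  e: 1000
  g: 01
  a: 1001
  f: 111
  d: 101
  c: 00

Read left to right; each codeword is recognised as soon as it completes (prefix code):
  01→g | 1001→a | 01→g | 110→b | 1000→e | 111→f | 101→d
Decoded message: gagbefd

gagbefd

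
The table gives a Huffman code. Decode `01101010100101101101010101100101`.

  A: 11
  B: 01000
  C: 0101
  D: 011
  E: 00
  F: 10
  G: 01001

Read left to right; each codeword is recognised as soon as it completes (prefix code):
  011→D | 0101→C | 01001→G | 011→D | 011→D | 0101→C | 0101→C | 10→F | 0101→C
Decoded message: DCGDDCCFC

DCGDDCCFC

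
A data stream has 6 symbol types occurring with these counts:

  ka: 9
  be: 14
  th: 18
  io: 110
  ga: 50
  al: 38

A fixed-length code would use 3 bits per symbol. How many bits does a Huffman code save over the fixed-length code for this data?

Fixed-length: 3 bits × 239 symbols = 717 bits.
Huffman merges:
ka(9) + be(14) → 23
th(18) + 23 → 41
al(38) + 41 → 79
ga(50) + 79 → 129
io(110) + 129 → 239
Huffman total = 23 + 41 + 79 + 129 + 239 = 511 bits.
Saving = 717 − 511 = 206 bits.

206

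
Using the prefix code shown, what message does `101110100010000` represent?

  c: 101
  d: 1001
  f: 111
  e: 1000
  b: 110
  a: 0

Read left to right; each codeword is recognised as soon as it completes (prefix code):
  101→c | 110→b | 1000→e | 1000→e | 0→a
Decoded message: cbeea

cbeea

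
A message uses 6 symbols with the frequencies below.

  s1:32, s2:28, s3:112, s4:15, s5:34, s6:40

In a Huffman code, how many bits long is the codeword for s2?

4

Build the tree from the bottom:
combine s4(15), s2(28) → 43
combine s1(32), s5(34) → 66
combine s6(40), 43 → 83
combine 66, 83 → 149
combine s3(112), 149 → 261
s2's leaf is at depth 4, giving a 4-bit codeword.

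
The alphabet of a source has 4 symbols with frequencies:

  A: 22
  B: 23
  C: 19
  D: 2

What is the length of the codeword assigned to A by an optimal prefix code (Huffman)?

2

Build the tree from the bottom:
combine D(2), C(19) → 21
combine 21, A(22) → 43
combine B(23), 43 → 66
The subtree containing A is merged 2 times, so code length = 2.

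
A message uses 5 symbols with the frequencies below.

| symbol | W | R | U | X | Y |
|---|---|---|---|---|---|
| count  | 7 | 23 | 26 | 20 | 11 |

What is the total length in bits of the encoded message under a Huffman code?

192

Greedily combine the two least-frequent nodes:
W(7) + Y(11) → 18
18 + X(20) → 38
R(23) + U(26) → 49
38 + 49 → 87
Total encoded bits = sum of merged weights = 18 + 38 + 49 + 87 = 192.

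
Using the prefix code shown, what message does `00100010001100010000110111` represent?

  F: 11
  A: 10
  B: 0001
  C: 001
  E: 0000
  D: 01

Read left to right; each codeword is recognised as soon as it completes (prefix code):
  001→C | 0001→B | 0001→B | 10→A | 001→C | 0000→E | 11→F | 01→D | 11→F
Decoded message: CBBACEFDF

CBBACEFDF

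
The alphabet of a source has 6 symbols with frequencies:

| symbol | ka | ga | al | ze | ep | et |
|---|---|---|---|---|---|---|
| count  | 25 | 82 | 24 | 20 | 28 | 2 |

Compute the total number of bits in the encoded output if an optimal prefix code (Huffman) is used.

401

Build the Huffman tree bottom-up:
merge et(2) and ze(20): 22
merge 22 and al(24): 46
merge ka(25) and ep(28): 53
merge 46 and 53: 99
merge ga(82) and 99: 181
The encoded length is the sum of every internal node's weight: 22 + 46 + 53 + 99 + 181 = 401 bits.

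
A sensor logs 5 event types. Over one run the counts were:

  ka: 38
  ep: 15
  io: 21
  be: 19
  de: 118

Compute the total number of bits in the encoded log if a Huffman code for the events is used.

Build the Huffman tree bottom-up:
combine ep(15), be(19) → 34
combine io(21), 34 → 55
combine ka(38), 55 → 93
combine 93, de(118) → 211
Each symbol's bit-cost is frequency × depth; summing gives 393 bits (equivalently 34 + 55 + 93 + 211).

393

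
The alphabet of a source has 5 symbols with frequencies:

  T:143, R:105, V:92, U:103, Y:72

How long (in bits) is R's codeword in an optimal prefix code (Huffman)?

2

Repeatedly merge the two smallest:
combine Y(72), V(92) → 164
combine U(103), R(105) → 208
combine T(143), 164 → 307
combine 208, 307 → 515
The subtree containing R is merged 2 times, so code length = 2.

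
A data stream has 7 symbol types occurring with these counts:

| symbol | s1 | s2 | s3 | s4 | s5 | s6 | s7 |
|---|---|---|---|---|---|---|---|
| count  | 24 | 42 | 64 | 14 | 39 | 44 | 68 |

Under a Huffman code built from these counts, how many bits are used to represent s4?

4

Build the tree from the bottom:
s4(14) + s1(24) → 38
38 + s5(39) → 77
s2(42) + s6(44) → 86
s3(64) + s7(68) → 132
77 + 86 → 163
132 + 163 → 295
s4 sits 4 levels below the root, so its codeword is 4 bits.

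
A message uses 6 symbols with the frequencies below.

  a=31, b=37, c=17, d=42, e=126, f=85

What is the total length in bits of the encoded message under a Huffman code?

803

Build the Huffman tree bottom-up:
combine c(17), a(31) → 48
combine b(37), d(42) → 79
combine 48, 79 → 127
combine f(85), e(126) → 211
combine 127, 211 → 338
Each symbol's bit-cost is frequency × depth; summing gives 803 bits (equivalently 48 + 79 + 127 + 211 + 338).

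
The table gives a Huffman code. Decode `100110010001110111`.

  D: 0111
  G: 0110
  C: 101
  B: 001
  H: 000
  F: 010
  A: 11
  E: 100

EABHACA

Read left to right; each codeword is recognised as soon as it completes (prefix code):
  100→E | 11→A | 001→B | 000→H | 11→A | 101→C | 11→A
Decoded message: EABHACA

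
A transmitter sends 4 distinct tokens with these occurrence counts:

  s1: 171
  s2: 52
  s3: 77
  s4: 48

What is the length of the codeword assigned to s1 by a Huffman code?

Repeatedly merge the two smallest:
merge s4(48) and s2(52): 100
merge s3(77) and 100: 177
merge s1(171) and 177: 348
s1 sits one level below the root: a 1-bit codeword.

1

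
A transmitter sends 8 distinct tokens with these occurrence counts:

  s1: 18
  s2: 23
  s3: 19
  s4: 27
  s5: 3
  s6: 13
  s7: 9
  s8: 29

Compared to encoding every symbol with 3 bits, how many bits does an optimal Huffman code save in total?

Fixed-length: 3 bits × 141 symbols = 423 bits.
Huffman merges:
merge s5(3) and s7(9): 12
merge 12 and s6(13): 25
merge s1(18) and s3(19): 37
merge s2(23) and 25: 48
merge s4(27) and s8(29): 56
merge 37 and 48: 85
merge 56 and 85: 141
Huffman total = 12 + 25 + 37 + 48 + 56 + 85 + 141 = 404 bits.
Saving = 423 − 404 = 19 bits.

19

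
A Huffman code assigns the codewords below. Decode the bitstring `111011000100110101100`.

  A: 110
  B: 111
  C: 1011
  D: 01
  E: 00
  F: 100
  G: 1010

Read left to right; each codeword is recognised as soon as it completes (prefix code):
  111→B | 01→D | 100→F | 01→D | 00→E | 110→A | 1011→C | 00→E
Decoded message: BDFDEACE

BDFDEACE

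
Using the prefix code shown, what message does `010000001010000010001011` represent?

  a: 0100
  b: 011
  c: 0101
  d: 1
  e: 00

Read left to right; each codeword is recognised as soon as it completes (prefix code):
  0100→a | 00→e | 00→e | 1→d | 0100→a | 00→e | 0100→a | 0101→c | 1→d
Decoded message: aeedaeacd

aeedaeacd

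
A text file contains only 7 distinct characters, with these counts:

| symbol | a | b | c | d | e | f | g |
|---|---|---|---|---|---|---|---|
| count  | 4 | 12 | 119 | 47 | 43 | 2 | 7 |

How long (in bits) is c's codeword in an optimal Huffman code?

1

Repeatedly merge the two smallest:
combine f(2), a(4) → 6
combine 6, g(7) → 13
combine b(12), 13 → 25
combine 25, e(43) → 68
combine d(47), 68 → 115
combine 115, c(119) → 234
c is a child of the root — depth 1, so its codeword is a single bit.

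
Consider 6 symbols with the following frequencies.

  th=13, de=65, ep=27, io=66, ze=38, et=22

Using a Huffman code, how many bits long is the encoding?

Build the Huffman tree bottom-up:
th(13) + et(22) → 35
ep(27) + 35 → 62
ze(38) + 62 → 100
de(65) + io(66) → 131
100 + 131 → 231
The encoded length is the sum of every internal node's weight: 35 + 62 + 100 + 131 + 231 = 559 bits.

559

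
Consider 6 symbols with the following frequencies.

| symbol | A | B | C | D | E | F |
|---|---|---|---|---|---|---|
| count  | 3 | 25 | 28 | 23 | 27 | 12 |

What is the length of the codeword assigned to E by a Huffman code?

Repeatedly merge the two smallest:
merge A(3) and F(12): 15
merge 15 and D(23): 38
merge B(25) and E(27): 52
merge C(28) and 38: 66
merge 52 and 66: 118
E sits 2 levels below the root, so its codeword is 2 bits.

2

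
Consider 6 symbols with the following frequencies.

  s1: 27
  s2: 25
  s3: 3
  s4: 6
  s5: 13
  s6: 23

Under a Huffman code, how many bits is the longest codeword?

Merge the two lowest-weight nodes at each step:
combine s3(3), s4(6) → 9
combine 9, s5(13) → 22
combine 22, s6(23) → 45
combine s2(25), s1(27) → 52
combine 45, 52 → 97
The rarest symbols sit at the bottom; the longest codeword is 4 bits.

4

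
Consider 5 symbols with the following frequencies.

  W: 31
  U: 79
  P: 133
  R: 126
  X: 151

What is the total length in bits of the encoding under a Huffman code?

1150

Greedily combine the two least-frequent nodes:
combine W(31), U(79) → 110
combine 110, R(126) → 236
combine P(133), X(151) → 284
combine 236, 284 → 520
Total encoded bits = sum of merged weights = 110 + 236 + 284 + 520 = 1150.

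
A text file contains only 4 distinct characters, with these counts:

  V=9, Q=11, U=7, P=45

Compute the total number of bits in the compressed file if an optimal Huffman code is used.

Greedily combine the two least-frequent nodes:
U(7) + V(9) → 16
Q(11) + 16 → 27
27 + P(45) → 72
Total encoded bits = sum of merged weights = 16 + 27 + 72 = 115.

115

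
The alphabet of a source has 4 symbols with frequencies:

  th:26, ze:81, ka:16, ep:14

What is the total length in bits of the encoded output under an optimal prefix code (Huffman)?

Build the Huffman tree bottom-up:
merge ep(14) and ka(16): 30
merge th(26) and 30: 56
merge 56 and ze(81): 137
The encoded length is the sum of every internal node's weight: 30 + 56 + 137 = 223 bits.

223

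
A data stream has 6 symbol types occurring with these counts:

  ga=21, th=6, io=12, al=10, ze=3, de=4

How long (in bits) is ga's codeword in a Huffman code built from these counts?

Build the tree from the bottom:
ze(3) + de(4) → 7
th(6) + 7 → 13
al(10) + io(12) → 22
13 + ga(21) → 34
22 + 34 → 56
ga sits 2 levels below the root, so its codeword is 2 bits.

2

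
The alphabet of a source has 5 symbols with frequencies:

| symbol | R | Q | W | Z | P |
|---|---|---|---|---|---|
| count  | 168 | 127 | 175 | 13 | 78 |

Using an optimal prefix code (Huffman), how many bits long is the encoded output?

1213

Greedily combine the two least-frequent nodes:
combine Z(13), P(78) → 91
combine 91, Q(127) → 218
combine R(168), W(175) → 343
combine 218, 343 → 561
Each symbol's bit-cost is frequency × depth; summing gives 1213 bits (equivalently 91 + 218 + 343 + 561).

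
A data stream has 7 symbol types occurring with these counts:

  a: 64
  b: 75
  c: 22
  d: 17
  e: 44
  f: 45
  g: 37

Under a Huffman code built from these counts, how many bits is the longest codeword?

Merge the two lowest-weight nodes at each step:
merge d(17) and c(22): 39
merge g(37) and 39: 76
merge e(44) and f(45): 89
merge a(64) and b(75): 139
merge 76 and 89: 165
merge 139 and 165: 304
The first pair merged (d, c) ends up deepest, at depth 4.

4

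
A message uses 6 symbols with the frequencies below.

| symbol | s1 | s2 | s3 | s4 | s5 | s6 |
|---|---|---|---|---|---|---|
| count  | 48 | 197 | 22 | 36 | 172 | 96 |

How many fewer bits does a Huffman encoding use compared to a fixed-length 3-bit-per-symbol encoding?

Fixed-length: 3 bits × 571 symbols = 1713 bits.
Huffman merges:
combine s3(22), s4(36) → 58
combine s1(48), 58 → 106
combine s6(96), 106 → 202
combine s5(172), s2(197) → 369
combine 202, 369 → 571
Huffman total = 58 + 106 + 202 + 369 + 571 = 1306 bits.
Saving = 1713 − 1306 = 407 bits.

407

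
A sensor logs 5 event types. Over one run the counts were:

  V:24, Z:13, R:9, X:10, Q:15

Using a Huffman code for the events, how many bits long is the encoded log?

161

Greedily combine the two least-frequent nodes:
combine R(9), X(10) → 19
combine Z(13), Q(15) → 28
combine 19, V(24) → 43
combine 28, 43 → 71
Each symbol's bit-cost is frequency × depth; summing gives 161 bits (equivalently 19 + 28 + 43 + 71).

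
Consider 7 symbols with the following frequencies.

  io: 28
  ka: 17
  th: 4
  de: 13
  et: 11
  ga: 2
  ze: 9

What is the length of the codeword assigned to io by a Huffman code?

2

Repeatedly merge the two smallest:
merge ga(2) and th(4): 6
merge 6 and ze(9): 15
merge et(11) and de(13): 24
merge 15 and ka(17): 32
merge 24 and io(28): 52
merge 32 and 52: 84
io's leaf is at depth 2, giving a 2-bit codeword.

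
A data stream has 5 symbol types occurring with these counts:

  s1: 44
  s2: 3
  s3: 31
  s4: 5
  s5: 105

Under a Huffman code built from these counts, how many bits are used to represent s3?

3

Repeatedly merge the two smallest:
combine s2(3), s4(5) → 8
combine 8, s3(31) → 39
combine 39, s1(44) → 83
combine 83, s5(105) → 188
s3 sits 3 levels below the root, so its codeword is 3 bits.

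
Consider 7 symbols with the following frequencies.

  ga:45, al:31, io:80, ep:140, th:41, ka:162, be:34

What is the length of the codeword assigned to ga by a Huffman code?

3

Repeatedly merge the two smallest:
al(31) + be(34) → 65
th(41) + ga(45) → 86
65 + io(80) → 145
86 + ep(140) → 226
145 + ka(162) → 307
226 + 307 → 533
ga's leaf is at depth 3, giving a 3-bit codeword.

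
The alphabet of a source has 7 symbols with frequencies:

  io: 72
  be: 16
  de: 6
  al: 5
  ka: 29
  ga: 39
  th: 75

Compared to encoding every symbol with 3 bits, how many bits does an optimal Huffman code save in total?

148

Fixed-length: 3 bits × 242 symbols = 726 bits.
Huffman merges:
al(5) + de(6) → 11
11 + be(16) → 27
27 + ka(29) → 56
ga(39) + 56 → 95
io(72) + th(75) → 147
95 + 147 → 242
Huffman total = 11 + 27 + 56 + 95 + 147 + 242 = 578 bits.
Saving = 726 − 578 = 148 bits.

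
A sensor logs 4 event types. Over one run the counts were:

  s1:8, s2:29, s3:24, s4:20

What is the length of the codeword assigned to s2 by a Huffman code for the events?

1

Build the tree from the bottom:
combine s1(8), s4(20) → 28
combine s3(24), 28 → 52
combine s2(29), 52 → 81
s2 sits one level below the root: a 1-bit codeword.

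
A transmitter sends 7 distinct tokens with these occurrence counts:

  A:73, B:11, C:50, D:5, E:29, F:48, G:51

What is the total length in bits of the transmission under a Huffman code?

688

Merge the two smallest weights repeatedly:
combine D(5), B(11) → 16
combine 16, E(29) → 45
combine 45, F(48) → 93
combine C(50), G(51) → 101
combine A(73), 93 → 166
combine 101, 166 → 267
Each symbol's bit-cost is frequency × depth; summing gives 688 bits (equivalently 16 + 45 + 93 + 101 + 166 + 267).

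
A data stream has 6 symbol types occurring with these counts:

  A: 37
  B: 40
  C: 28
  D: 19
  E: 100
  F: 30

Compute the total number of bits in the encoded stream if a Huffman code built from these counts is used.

Merge the two smallest weights repeatedly:
merge D(19) and C(28): 47
merge F(30) and A(37): 67
merge B(40) and 47: 87
merge 67 and 87: 154
merge E(100) and 154: 254
Total encoded bits = sum of merged weights = 47 + 67 + 87 + 154 + 254 = 609.

609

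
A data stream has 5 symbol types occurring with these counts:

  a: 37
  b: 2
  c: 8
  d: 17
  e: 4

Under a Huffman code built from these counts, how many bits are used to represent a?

1

Build the tree from the bottom:
merge b(2) and e(4): 6
merge 6 and c(8): 14
merge 14 and d(17): 31
merge 31 and a(37): 68
a is a child of the root — depth 1, so its codeword is a single bit.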